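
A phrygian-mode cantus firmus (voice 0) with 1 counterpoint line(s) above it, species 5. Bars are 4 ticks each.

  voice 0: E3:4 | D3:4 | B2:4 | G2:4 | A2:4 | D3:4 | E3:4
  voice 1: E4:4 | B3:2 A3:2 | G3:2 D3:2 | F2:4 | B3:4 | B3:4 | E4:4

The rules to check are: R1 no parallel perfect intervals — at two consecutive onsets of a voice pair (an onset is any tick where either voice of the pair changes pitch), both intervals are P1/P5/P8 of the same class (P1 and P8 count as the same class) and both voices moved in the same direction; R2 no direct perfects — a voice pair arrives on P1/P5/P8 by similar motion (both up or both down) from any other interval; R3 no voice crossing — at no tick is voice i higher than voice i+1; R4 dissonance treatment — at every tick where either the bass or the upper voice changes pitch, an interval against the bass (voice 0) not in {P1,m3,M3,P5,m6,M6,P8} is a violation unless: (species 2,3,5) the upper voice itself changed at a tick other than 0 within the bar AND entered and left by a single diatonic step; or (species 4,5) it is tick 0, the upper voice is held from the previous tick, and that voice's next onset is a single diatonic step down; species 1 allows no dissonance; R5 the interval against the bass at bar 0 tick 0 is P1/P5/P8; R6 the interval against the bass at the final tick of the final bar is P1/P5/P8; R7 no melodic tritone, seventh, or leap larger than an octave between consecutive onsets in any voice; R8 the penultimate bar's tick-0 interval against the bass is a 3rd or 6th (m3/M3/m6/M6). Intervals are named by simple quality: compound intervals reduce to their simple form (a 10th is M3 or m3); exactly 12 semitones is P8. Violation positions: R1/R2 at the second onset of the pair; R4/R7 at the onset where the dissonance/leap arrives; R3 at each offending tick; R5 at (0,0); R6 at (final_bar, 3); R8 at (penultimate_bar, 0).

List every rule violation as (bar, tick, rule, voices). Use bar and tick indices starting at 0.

bar 0: v0=E3 v1=E4 downbeat P8
bar 1: v0=D3 v1=B3 downbeat M6
bar 2: v0=B2 v1=G3 downbeat m6
bar 3: v0=G2 v1=F2 downbeat M2
bar 4: v0=A2 v1=B3 downbeat M2
bar 5: v0=D3 v1=B3 downbeat M6
bar 6: v0=E3 v1=E4 downbeat P8
  -> R3 @ bar 3 tick 0 v(0, 1): G2 above F2
  -> R4 @ bar 3 tick 0 v(0, 1): G2/F2 M2 untreated
  -> R3 @ bar 3 tick 1 v(0, 1): G2 above F2
  -> R3 @ bar 3 tick 2 v(0, 1): G2 above F2
  -> R3 @ bar 3 tick 3 v(0, 1): G2 above F2
  -> R4 @ bar 4 tick 0 v(0, 1): A2/B3 M2 untreated
  -> R7 @ bar 4 tick 0 v(1,): F2->B3 leap 18st
  -> R2 @ bar 6 tick 0 v(0, 1): D3/B3 M6 -> E3/E4 P8 similar

(3, 0, R3, (0, 1))
(3, 0, R4, (0, 1))
(3, 1, R3, (0, 1))
(3, 2, R3, (0, 1))
(3, 3, R3, (0, 1))
(4, 0, R4, (0, 1))
(4, 0, R7, (1,))
(6, 0, R2, (0, 1))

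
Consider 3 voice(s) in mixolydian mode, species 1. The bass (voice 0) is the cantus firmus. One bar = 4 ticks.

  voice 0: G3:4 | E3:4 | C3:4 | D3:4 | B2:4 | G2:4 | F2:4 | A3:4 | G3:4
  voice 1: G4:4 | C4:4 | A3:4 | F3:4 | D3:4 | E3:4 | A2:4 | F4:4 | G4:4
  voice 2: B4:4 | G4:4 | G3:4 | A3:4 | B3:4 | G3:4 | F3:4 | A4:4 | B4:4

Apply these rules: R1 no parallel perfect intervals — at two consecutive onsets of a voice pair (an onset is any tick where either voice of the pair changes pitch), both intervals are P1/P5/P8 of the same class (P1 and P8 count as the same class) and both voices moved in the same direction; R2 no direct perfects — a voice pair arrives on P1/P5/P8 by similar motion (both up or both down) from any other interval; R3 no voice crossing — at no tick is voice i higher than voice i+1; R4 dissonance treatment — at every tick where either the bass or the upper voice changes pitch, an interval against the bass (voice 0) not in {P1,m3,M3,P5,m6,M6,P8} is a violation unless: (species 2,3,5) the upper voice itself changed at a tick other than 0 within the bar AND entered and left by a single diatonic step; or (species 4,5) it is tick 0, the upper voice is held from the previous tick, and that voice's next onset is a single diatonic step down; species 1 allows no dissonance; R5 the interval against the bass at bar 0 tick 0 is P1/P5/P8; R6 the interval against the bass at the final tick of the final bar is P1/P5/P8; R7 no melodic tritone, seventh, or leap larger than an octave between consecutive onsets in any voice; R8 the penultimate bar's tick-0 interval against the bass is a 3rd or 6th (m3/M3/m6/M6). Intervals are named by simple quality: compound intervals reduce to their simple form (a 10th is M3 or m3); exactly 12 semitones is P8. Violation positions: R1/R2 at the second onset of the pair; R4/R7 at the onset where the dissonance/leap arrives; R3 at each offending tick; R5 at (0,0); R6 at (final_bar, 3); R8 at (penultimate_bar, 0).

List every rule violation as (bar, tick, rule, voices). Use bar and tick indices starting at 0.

(0, 0, R5, (0, 2))
(1, 0, R2, (1, 2))
(2, 0, R2, (0, 2))
(2, 0, R3, (1, 2))
(2, 1, R3, (1, 2))
(2, 2, R3, (1, 2))
(2, 3, R3, (1, 2))
(3, 0, R1, (0, 2))
(5, 0, R1, (0, 2))
(6, 0, R1, (0, 2))
(7, 0, R1, (0, 2))
(7, 0, R7, (0,))
(7, 0, R7, (1,))
(7, 0, R7, (2,))
(7, 0, R8, (0, 2))
(8, 3, R6, (0, 2))

bar 0: v0=G3 v1=G4 v2=B4 downbeat M3
bar 1: v0=E3 v1=C4 v2=G4 downbeat m3
bar 2: v0=C3 v1=A3 v2=G3 downbeat P5
bar 3: v0=D3 v1=F3 v2=A3 downbeat P5
bar 4: v0=B2 v1=D3 v2=B3 downbeat P8
bar 5: v0=G2 v1=E3 v2=G3 downbeat P8
bar 6: v0=F2 v1=A2 v2=F3 downbeat P8
bar 7: v0=A3 v1=F4 v2=A4 downbeat P8
bar 8: v0=G3 v1=G4 v2=B4 downbeat M3
  -> R5 @ bar 0 tick 0 v(0, 2): opens on M3
  -> R2 @ bar 1 tick 0 v(1, 2): G4/B4 M3 -> C4/G4 P5 similar
  -> R2 @ bar 2 tick 0 v(0, 2): E3/G4 m3 -> C3/G3 P5 similar
  -> R3 @ bar 2 tick 0 v(1, 2): A3 above G3
  -> R3 @ bar 2 tick 1 v(1, 2): A3 above G3
  -> R3 @ bar 2 tick 2 v(1, 2): A3 above G3
  -> R3 @ bar 2 tick 3 v(1, 2): A3 above G3
  -> R1 @ bar 3 tick 0 v(0, 2): C3/G3 P5 -> D3/A3 P5 similar
  -> R1 @ bar 5 tick 0 v(0, 2): B2/B3 P8 -> G2/G3 P8 similar
  -> R1 @ bar 6 tick 0 v(0, 2): G2/G3 P8 -> F2/F3 P8 similar
  -> R1 @ bar 7 tick 0 v(0, 2): F2/F3 P8 -> A3/A4 P8 similar
  -> R7 @ bar 7 tick 0 v(0,): F2->A3 leap 16st
  -> R7 @ bar 7 tick 0 v(1,): A2->F4 leap 20st
  -> R7 @ bar 7 tick 0 v(2,): F3->A4 leap 16st
  -> R8 @ bar 7 tick 0 v(0, 2): penult P8 not 3rd/6th
  -> R6 @ bar 8 tick 3 v(0, 2): closes on M3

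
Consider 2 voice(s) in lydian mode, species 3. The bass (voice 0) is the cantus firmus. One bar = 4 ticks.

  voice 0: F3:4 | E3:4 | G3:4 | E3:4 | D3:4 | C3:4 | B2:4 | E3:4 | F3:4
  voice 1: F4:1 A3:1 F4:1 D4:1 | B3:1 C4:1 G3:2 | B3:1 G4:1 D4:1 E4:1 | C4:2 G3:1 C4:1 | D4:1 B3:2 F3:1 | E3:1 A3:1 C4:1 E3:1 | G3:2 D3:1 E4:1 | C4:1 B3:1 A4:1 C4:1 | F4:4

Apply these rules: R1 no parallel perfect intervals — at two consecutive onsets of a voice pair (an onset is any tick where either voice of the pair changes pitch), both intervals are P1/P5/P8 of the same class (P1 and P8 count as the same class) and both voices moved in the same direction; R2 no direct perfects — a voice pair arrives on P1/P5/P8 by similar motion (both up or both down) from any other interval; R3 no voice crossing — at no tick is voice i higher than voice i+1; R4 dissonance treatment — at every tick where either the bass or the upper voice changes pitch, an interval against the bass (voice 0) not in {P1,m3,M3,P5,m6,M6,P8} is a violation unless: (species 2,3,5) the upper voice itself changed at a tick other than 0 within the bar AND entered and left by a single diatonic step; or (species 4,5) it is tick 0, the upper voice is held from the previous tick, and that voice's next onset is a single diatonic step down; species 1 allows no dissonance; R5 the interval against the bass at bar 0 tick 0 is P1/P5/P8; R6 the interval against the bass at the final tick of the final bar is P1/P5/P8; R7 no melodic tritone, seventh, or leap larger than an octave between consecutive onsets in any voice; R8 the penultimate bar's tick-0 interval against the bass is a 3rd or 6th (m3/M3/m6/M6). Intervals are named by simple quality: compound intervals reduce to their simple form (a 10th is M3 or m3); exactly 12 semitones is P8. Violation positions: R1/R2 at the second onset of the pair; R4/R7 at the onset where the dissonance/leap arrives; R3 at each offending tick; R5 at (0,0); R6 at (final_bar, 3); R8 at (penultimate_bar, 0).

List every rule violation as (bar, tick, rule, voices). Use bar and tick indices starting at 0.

(1, 0, R2, (0, 1))
(4, 3, R7, (1,))
(6, 3, R4, (0, 1))
(6, 3, R7, (1,))
(7, 2, R4, (0, 1))
(7, 2, R7, (1,))
(8, 0, R2, (0, 1))

bar 0: v0=F3 v1=F4 downbeat P8
bar 1: v0=E3 v1=B3 downbeat P5
bar 2: v0=G3 v1=B3 downbeat M3
bar 3: v0=E3 v1=C4 downbeat m6
bar 4: v0=D3 v1=D4 downbeat P8
bar 5: v0=C3 v1=E3 downbeat M3
bar 6: v0=B2 v1=G3 downbeat m6
bar 7: v0=E3 v1=C4 downbeat m6
bar 8: v0=F3 v1=F4 downbeat P8
  -> R2 @ bar 1 tick 0 v(0, 1): F3/D4 M6 -> E3/B3 P5 similar
  -> R7 @ bar 4 tick 3 v(1,): B3->F3 leap 6st
  -> R4 @ bar 6 tick 3 v(0, 1): B2/E4 P4 untreated
  -> R7 @ bar 6 tick 3 v(1,): D3->E4 leap 14st
  -> R4 @ bar 7 tick 2 v(0, 1): E3/A4 P4 untreated
  -> R7 @ bar 7 tick 2 v(1,): B3->A4 leap 10st
  -> R2 @ bar 8 tick 0 v(0, 1): E3/C4 m6 -> F3/F4 P8 similar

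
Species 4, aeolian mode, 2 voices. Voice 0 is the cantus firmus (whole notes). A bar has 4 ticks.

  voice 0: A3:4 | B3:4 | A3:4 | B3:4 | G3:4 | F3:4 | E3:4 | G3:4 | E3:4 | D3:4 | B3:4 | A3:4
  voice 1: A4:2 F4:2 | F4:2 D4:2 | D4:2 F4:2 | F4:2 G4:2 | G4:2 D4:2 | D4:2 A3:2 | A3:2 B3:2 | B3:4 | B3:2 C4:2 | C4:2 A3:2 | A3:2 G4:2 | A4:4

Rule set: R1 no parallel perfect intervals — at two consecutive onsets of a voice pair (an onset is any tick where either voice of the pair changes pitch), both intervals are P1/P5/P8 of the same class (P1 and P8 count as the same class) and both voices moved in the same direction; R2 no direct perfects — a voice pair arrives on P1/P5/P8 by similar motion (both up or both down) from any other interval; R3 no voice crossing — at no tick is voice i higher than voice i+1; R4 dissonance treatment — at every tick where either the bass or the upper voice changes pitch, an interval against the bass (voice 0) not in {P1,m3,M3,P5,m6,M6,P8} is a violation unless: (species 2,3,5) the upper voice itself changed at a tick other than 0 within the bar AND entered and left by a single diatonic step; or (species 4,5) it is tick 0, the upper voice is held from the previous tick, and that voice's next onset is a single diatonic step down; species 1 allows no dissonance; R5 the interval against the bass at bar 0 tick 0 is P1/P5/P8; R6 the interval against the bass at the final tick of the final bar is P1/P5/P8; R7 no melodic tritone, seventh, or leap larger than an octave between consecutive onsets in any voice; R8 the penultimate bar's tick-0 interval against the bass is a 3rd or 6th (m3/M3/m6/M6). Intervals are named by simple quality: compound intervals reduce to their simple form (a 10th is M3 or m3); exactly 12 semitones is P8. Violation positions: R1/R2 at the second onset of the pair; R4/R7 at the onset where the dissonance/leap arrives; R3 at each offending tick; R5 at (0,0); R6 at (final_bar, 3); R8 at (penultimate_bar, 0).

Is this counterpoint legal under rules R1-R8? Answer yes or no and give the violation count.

No (10 violations)

bar 0: v0=A3 v1=A4 (P8)
bar 1: v0=B3 v1=F4 (TT)
bar 2: v0=A3 v1=D4 (P4)
bar 3: v0=B3 v1=F4 (TT)
bar 4: v0=G3 v1=G4 (P8)
bar 5: v0=F3 v1=D4 (M6)
bar 6: v0=E3 v1=A3 (P4)
bar 7: v0=G3 v1=B3 (M3)
bar 8: v0=E3 v1=B3 (P5)
bar 9: v0=D3 v1=C4 (m7)
bar 10: v0=B3 v1=A3 (M2)
bar 11: v0=A3 v1=A4 (P8)
  R4 @ bar1.0: B3/F4 TT untreated
  R4 @ bar2.0: A3/D4 P4 untreated
  R4 @ bar3.0: B3/F4 TT untreated
  R4 @ bar6.0: E3/A3 P4 untreated
  R4 @ bar9.0: D3/C4 m7 untreated
  R3 @ bar10.0: B3 above A3
  R4 @ bar10.0: B3/A3 M2 untreated
  R8 @ bar10.0: penult M2 not 3rd/6th
  R3 @ bar10.1: B3 above A3
  R7 @ bar10.2: A3->G4 leap 10st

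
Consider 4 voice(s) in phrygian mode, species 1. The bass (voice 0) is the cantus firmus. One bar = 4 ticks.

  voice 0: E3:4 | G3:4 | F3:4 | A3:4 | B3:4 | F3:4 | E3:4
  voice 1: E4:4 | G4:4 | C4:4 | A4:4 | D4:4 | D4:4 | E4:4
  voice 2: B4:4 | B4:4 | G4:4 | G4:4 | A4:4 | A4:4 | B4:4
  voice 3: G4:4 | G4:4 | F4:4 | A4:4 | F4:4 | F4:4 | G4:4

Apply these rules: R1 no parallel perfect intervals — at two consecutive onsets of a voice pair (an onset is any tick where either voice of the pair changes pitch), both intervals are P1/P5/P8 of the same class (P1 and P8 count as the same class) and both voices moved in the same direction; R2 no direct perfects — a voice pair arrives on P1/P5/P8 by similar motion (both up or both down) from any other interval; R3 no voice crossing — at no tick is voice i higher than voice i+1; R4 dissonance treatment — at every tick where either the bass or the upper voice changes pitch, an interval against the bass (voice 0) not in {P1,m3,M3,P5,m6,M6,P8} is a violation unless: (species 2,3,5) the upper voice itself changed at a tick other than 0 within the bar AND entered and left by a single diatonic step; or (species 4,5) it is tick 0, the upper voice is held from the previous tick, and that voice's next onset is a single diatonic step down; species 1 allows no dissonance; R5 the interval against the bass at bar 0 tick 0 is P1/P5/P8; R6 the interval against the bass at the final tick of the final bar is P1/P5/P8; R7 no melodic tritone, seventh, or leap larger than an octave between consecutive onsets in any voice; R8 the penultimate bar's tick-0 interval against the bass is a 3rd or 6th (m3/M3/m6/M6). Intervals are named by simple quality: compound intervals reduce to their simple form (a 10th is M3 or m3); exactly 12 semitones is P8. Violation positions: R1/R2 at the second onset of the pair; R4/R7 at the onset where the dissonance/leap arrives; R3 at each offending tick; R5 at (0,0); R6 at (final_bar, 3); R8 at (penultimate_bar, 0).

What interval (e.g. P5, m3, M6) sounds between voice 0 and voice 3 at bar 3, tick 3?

P8

voice 0=A3 voice 3=A4 -> P8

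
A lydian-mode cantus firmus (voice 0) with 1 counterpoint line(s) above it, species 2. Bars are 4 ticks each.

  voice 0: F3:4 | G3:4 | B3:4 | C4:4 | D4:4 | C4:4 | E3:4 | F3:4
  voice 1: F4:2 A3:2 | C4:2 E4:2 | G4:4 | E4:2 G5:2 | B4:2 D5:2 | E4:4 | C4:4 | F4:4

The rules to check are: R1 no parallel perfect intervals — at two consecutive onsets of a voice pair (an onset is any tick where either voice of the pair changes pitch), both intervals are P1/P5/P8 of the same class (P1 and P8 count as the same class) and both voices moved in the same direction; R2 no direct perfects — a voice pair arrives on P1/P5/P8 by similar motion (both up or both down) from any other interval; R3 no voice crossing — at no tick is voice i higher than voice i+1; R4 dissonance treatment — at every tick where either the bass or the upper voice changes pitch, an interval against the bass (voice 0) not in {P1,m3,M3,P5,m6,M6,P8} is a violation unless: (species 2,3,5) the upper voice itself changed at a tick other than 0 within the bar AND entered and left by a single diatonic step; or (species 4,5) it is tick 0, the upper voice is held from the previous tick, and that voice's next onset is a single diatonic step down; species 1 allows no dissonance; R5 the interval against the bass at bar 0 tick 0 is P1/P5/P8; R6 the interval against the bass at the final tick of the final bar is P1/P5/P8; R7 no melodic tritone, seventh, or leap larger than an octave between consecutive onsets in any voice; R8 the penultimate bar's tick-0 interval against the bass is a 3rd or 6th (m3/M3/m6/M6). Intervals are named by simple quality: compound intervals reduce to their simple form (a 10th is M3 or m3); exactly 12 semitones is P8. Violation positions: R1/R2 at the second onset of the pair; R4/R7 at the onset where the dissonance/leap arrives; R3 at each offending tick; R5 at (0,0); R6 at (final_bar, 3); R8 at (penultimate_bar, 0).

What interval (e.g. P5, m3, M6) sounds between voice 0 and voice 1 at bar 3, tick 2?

voice 0=C4 voice 1=G5 -> P5

P5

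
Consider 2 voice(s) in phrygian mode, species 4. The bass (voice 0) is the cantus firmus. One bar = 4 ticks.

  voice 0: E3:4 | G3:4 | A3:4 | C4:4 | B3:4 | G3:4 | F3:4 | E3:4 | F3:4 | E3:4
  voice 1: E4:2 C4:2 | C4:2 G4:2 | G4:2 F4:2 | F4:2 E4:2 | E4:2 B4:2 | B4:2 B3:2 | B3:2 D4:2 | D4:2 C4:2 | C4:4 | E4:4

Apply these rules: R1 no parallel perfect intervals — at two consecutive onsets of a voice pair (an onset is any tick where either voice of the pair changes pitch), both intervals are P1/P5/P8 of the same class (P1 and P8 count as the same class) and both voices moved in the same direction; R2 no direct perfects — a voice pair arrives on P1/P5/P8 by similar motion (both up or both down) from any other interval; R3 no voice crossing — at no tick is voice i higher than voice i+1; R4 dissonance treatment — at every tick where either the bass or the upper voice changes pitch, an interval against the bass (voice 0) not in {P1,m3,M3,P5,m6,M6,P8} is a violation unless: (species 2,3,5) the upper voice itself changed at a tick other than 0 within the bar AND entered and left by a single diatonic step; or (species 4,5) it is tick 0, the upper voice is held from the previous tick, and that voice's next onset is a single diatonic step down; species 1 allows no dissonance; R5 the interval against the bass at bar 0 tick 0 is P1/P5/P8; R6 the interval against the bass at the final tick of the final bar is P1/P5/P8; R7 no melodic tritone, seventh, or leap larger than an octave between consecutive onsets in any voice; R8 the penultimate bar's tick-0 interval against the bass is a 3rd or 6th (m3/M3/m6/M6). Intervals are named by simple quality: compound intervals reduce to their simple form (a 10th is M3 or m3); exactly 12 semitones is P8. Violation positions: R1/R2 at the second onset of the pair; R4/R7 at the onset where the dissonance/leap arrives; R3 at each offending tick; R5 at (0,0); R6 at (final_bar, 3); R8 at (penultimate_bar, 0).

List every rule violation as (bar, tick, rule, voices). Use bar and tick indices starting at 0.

(1, 0, R4, (0, 1))
(4, 0, R4, (0, 1))
(6, 0, R4, (0, 1))
(8, 0, R8, (0, 1))

bar 0: v0=E3 v1=E4 downbeat P8
bar 1: v0=G3 v1=C4 downbeat P4
bar 2: v0=A3 v1=G4 downbeat m7
bar 3: v0=C4 v1=F4 downbeat P4
bar 4: v0=B3 v1=E4 downbeat P4
bar 5: v0=G3 v1=B4 downbeat M3
bar 6: v0=F3 v1=B3 downbeat TT
bar 7: v0=E3 v1=D4 downbeat m7
bar 8: v0=F3 v1=C4 downbeat P5
bar 9: v0=E3 v1=E4 downbeat P8
  -> R4 @ bar 1 tick 0 v(0, 1): G3/C4 P4 untreated
  -> R4 @ bar 4 tick 0 v(0, 1): B3/E4 P4 untreated
  -> R4 @ bar 6 tick 0 v(0, 1): F3/B3 TT untreated
  -> R8 @ bar 8 tick 0 v(0, 1): penult P5 not 3rd/6th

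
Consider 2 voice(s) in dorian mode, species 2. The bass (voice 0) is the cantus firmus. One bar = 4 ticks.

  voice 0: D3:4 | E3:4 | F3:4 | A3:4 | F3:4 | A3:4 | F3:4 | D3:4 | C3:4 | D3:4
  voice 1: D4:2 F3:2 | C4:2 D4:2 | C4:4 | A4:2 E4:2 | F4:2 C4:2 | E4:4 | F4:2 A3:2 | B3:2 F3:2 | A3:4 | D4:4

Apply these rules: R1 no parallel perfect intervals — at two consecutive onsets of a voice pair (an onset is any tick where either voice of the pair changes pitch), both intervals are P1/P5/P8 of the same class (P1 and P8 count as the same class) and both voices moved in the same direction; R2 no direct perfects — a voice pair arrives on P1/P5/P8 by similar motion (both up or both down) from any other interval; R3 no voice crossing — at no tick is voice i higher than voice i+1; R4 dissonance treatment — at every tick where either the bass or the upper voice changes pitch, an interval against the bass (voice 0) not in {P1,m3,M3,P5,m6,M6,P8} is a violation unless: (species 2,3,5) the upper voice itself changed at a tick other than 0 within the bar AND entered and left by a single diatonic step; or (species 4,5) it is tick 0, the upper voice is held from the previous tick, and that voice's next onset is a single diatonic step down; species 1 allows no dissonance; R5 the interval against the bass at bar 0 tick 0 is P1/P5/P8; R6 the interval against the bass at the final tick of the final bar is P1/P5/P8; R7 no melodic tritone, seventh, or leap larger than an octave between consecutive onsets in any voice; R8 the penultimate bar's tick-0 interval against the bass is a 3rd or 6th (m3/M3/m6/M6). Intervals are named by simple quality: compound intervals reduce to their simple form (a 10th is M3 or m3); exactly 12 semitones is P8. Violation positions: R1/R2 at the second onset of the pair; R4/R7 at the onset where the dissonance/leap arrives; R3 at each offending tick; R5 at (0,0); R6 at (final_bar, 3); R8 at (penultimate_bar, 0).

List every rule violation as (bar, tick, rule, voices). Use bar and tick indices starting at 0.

(3, 0, R2, (0, 1))
(5, 0, R1, (0, 1))
(7, 2, R7, (1,))
(9, 0, R2, (0, 1))

bar 0: v0=D3 v1=D4 downbeat P8
bar 1: v0=E3 v1=C4 downbeat m6
bar 2: v0=F3 v1=C4 downbeat P5
bar 3: v0=A3 v1=A4 downbeat P8
bar 4: v0=F3 v1=F4 downbeat P8
bar 5: v0=A3 v1=E4 downbeat P5
bar 6: v0=F3 v1=F4 downbeat P8
bar 7: v0=D3 v1=B3 downbeat M6
bar 8: v0=C3 v1=A3 downbeat M6
bar 9: v0=D3 v1=D4 downbeat P8
  -> R2 @ bar 3 tick 0 v(0, 1): F3/C4 P5 -> A3/A4 P8 similar
  -> R1 @ bar 5 tick 0 v(0, 1): F3/C4 P5 -> A3/E4 P5 similar
  -> R7 @ bar 7 tick 2 v(1,): B3->F3 leap 6st
  -> R2 @ bar 9 tick 0 v(0, 1): C3/A3 M6 -> D3/D4 P8 similar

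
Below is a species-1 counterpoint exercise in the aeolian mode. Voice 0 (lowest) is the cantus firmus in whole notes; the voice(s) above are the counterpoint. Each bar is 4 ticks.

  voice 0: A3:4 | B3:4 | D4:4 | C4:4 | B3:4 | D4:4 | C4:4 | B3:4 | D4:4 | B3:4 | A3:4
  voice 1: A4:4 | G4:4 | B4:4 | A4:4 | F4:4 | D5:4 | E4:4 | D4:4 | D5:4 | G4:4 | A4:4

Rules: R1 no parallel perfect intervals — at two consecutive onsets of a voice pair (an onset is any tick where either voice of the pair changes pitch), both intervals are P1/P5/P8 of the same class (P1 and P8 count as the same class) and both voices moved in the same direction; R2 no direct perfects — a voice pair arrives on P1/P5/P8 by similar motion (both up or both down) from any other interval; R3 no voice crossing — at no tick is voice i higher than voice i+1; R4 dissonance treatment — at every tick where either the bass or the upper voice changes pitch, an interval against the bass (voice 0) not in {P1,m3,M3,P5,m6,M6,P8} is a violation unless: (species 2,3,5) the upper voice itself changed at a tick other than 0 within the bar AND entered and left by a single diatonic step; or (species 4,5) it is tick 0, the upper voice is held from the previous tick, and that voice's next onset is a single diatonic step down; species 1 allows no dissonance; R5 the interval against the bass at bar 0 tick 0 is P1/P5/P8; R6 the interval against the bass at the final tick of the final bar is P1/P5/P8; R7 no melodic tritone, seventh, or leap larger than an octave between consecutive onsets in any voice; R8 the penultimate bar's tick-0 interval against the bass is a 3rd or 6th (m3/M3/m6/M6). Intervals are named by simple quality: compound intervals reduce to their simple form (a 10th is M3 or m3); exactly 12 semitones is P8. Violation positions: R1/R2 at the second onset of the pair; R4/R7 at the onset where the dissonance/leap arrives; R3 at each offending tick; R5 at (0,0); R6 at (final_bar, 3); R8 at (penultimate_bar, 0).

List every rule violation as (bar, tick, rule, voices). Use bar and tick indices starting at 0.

(4, 0, R4, (0, 1))
(5, 0, R2, (0, 1))
(6, 0, R7, (1,))
(8, 0, R2, (0, 1))

bar 0: v0=A3 v1=A4 downbeat P8
bar 1: v0=B3 v1=G4 downbeat m6
bar 2: v0=D4 v1=B4 downbeat M6
bar 3: v0=C4 v1=A4 downbeat M6
bar 4: v0=B3 v1=F4 downbeat TT
bar 5: v0=D4 v1=D5 downbeat P8
bar 6: v0=C4 v1=E4 downbeat M3
bar 7: v0=B3 v1=D4 downbeat m3
bar 8: v0=D4 v1=D5 downbeat P8
bar 9: v0=B3 v1=G4 downbeat m6
bar 10: v0=A3 v1=A4 downbeat P8
  -> R4 @ bar 4 tick 0 v(0, 1): B3/F4 TT untreated
  -> R2 @ bar 5 tick 0 v(0, 1): B3/F4 TT -> D4/D5 P8 similar
  -> R7 @ bar 6 tick 0 v(1,): D5->E4 leap 10st
  -> R2 @ bar 8 tick 0 v(0, 1): B3/D4 m3 -> D4/D5 P8 similar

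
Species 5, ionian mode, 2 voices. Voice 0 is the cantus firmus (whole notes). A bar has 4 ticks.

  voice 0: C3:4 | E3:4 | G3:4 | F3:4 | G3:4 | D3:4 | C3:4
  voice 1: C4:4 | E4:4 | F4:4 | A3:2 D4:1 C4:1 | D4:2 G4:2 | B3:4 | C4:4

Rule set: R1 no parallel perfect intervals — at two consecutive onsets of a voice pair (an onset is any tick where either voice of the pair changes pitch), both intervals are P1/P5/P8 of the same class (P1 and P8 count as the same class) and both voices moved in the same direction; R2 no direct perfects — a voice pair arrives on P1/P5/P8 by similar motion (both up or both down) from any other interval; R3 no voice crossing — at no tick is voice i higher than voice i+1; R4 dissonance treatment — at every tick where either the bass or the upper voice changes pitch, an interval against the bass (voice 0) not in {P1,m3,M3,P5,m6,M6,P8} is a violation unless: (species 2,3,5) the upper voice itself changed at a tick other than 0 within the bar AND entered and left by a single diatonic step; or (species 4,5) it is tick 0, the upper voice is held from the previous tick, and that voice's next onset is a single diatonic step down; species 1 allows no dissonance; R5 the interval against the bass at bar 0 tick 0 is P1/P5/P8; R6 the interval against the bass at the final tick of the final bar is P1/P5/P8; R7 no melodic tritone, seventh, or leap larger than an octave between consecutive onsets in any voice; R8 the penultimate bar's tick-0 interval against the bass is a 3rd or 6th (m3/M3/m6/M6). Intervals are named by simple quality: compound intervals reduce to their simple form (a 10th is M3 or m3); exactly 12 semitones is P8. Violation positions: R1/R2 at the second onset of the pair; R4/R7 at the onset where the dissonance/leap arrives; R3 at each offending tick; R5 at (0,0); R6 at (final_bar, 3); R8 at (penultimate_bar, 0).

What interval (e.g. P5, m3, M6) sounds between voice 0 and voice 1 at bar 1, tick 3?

P8

voice 0=E3 voice 1=E4 -> P8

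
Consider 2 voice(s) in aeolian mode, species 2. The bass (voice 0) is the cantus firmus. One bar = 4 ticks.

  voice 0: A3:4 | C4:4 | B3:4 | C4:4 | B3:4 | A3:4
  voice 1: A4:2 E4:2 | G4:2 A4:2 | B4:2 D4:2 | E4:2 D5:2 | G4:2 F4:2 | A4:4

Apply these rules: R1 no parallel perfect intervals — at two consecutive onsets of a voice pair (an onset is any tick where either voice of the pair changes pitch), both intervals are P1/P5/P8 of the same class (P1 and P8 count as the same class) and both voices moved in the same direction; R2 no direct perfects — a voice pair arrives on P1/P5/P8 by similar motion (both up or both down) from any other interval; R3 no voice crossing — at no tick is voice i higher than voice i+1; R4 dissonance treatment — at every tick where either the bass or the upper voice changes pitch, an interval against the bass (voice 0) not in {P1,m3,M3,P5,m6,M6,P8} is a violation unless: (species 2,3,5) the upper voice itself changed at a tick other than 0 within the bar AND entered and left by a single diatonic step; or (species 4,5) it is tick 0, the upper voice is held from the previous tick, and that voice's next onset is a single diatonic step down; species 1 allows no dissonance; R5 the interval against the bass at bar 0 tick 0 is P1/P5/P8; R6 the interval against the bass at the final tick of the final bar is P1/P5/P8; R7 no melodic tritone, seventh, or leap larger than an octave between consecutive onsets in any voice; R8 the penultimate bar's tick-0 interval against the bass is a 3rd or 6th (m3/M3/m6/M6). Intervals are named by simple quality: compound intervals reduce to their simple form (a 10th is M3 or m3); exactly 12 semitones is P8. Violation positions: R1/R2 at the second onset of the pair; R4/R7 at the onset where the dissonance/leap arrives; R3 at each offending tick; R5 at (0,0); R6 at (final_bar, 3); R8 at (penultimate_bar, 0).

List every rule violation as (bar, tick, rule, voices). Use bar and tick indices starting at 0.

bar 0: v0=A3 v1=A4 downbeat P8
bar 1: v0=C4 v1=G4 downbeat P5
bar 2: v0=B3 v1=B4 downbeat P8
bar 3: v0=C4 v1=E4 downbeat M3
bar 4: v0=B3 v1=G4 downbeat m6
bar 5: v0=A3 v1=A4 downbeat P8
  -> R1 @ bar 1 tick 0 v(0, 1): A3/E4 P5 -> C4/G4 P5 similar
  -> R4 @ bar 3 tick 2 v(0, 1): C4/D5 M2 untreated
  -> R7 @ bar 3 tick 2 v(1,): E4->D5 leap 10st
  -> R4 @ bar 4 tick 2 v(0, 1): B3/F4 TT untreated

(1, 0, R1, (0, 1))
(3, 2, R4, (0, 1))
(3, 2, R7, (1,))
(4, 2, R4, (0, 1))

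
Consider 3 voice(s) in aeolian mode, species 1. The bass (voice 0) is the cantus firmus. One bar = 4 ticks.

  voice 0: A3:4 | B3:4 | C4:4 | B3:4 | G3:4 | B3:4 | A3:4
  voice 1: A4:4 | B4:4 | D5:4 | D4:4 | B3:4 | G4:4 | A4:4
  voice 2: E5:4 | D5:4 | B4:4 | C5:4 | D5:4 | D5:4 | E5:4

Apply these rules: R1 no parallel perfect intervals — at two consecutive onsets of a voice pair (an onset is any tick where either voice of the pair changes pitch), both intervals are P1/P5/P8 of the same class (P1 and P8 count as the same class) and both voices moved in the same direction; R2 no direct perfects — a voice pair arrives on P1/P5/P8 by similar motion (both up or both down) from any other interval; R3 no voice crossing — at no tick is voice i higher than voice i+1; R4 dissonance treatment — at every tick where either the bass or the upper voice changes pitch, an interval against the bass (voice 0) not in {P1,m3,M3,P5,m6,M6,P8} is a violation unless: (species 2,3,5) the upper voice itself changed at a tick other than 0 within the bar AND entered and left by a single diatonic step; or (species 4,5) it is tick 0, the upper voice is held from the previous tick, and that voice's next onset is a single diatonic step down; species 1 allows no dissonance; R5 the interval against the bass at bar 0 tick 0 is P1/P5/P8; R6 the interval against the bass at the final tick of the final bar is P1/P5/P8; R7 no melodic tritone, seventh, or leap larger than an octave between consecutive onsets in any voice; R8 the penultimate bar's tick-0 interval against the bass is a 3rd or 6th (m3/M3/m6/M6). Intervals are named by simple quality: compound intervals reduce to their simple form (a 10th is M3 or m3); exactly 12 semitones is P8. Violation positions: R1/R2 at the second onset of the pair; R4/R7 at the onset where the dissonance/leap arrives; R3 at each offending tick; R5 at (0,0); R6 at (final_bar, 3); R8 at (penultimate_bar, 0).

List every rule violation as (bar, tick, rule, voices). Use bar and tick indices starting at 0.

(1, 0, R1, (0, 1))
(2, 0, R3, (1, 2))
(2, 0, R4, (0, 1))
(2, 0, R4, (0, 2))
(2, 1, R3, (1, 2))
(2, 2, R3, (1, 2))
(2, 3, R3, (1, 2))
(3, 0, R4, (0, 2))
(6, 0, R1, (1, 2))

bar 0: v0=A3 v1=A4 v2=E5 downbeat P5
bar 1: v0=B3 v1=B4 v2=D5 downbeat m3
bar 2: v0=C4 v1=D5 v2=B4 downbeat M7
bar 3: v0=B3 v1=D4 v2=C5 downbeat m2
bar 4: v0=G3 v1=B3 v2=D5 downbeat P5
bar 5: v0=B3 v1=G4 v2=D5 downbeat m3
bar 6: v0=A3 v1=A4 v2=E5 downbeat P5
  -> R1 @ bar 1 tick 0 v(0, 1): A3/A4 P8 -> B3/B4 P8 similar
  -> R3 @ bar 2 tick 0 v(1, 2): D5 above B4
  -> R4 @ bar 2 tick 0 v(0, 1): C4/D5 M2 untreated
  -> R4 @ bar 2 tick 0 v(0, 2): C4/B4 M7 untreated
  -> R3 @ bar 2 tick 1 v(1, 2): D5 above B4
  -> R3 @ bar 2 tick 2 v(1, 2): D5 above B4
  -> R3 @ bar 2 tick 3 v(1, 2): D5 above B4
  -> R4 @ bar 3 tick 0 v(0, 2): B3/C5 m2 untreated
  -> R1 @ bar 6 tick 0 v(1, 2): G4/D5 P5 -> A4/E5 P5 similar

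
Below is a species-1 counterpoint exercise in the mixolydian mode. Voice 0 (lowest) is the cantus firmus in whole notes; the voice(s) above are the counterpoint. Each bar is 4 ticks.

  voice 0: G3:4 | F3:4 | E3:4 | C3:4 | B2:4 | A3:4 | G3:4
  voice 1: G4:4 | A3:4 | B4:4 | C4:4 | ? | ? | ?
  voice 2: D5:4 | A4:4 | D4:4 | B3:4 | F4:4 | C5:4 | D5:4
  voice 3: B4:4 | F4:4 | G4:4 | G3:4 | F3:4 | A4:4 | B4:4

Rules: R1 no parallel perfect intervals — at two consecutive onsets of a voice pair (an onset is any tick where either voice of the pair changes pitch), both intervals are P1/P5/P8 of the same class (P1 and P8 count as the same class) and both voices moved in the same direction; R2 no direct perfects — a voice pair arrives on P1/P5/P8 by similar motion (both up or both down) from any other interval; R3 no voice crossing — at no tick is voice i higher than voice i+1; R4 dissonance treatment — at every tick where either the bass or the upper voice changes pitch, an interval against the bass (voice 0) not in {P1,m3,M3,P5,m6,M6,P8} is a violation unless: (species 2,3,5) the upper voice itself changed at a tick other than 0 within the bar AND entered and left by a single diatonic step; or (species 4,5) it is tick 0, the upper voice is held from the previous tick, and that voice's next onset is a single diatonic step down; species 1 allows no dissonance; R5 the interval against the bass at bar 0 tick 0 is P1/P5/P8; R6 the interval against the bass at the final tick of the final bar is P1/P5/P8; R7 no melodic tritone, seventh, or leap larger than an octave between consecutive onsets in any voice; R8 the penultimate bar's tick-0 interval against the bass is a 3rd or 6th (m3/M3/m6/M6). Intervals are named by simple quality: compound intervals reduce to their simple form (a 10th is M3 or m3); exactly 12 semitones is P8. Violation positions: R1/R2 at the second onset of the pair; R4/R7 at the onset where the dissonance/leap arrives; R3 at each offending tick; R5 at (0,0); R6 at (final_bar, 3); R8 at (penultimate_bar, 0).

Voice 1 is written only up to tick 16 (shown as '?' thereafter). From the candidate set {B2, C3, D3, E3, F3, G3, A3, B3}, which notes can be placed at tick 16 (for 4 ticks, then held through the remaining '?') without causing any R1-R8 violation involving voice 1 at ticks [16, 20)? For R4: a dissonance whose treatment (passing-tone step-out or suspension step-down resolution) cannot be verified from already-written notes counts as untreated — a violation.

{G3}

B2: violates R1,R7
C3: violates R4
D3: violates R7
E3: violates R4
F3: violates R2,R4
G3: legal
A3: violates R4
B3: violates R1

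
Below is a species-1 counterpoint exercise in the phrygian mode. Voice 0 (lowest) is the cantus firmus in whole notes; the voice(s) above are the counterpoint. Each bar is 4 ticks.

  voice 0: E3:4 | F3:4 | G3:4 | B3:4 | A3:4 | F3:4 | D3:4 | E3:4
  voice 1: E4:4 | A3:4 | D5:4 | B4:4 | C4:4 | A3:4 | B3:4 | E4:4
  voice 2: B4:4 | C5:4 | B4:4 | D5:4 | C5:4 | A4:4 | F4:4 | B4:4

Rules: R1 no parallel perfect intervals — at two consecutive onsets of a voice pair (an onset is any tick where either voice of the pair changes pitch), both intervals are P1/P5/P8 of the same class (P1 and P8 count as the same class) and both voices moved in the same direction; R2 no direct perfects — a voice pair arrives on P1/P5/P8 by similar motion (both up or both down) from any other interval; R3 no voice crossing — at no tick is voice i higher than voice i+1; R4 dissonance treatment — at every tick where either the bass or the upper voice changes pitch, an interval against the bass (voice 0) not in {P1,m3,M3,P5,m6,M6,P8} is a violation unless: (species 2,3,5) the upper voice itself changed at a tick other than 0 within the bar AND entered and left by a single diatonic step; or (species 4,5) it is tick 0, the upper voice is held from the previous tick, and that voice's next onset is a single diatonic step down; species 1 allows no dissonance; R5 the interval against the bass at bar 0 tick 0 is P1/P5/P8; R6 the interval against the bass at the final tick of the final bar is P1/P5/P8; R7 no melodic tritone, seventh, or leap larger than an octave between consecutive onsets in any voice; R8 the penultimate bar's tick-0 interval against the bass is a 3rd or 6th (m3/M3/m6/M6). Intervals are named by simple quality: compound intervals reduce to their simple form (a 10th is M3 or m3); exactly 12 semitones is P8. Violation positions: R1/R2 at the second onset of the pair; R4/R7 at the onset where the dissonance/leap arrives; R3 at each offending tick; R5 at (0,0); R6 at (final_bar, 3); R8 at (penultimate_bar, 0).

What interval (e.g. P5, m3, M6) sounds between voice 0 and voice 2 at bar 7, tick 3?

P5

voice 0=E3 voice 2=B4 -> P5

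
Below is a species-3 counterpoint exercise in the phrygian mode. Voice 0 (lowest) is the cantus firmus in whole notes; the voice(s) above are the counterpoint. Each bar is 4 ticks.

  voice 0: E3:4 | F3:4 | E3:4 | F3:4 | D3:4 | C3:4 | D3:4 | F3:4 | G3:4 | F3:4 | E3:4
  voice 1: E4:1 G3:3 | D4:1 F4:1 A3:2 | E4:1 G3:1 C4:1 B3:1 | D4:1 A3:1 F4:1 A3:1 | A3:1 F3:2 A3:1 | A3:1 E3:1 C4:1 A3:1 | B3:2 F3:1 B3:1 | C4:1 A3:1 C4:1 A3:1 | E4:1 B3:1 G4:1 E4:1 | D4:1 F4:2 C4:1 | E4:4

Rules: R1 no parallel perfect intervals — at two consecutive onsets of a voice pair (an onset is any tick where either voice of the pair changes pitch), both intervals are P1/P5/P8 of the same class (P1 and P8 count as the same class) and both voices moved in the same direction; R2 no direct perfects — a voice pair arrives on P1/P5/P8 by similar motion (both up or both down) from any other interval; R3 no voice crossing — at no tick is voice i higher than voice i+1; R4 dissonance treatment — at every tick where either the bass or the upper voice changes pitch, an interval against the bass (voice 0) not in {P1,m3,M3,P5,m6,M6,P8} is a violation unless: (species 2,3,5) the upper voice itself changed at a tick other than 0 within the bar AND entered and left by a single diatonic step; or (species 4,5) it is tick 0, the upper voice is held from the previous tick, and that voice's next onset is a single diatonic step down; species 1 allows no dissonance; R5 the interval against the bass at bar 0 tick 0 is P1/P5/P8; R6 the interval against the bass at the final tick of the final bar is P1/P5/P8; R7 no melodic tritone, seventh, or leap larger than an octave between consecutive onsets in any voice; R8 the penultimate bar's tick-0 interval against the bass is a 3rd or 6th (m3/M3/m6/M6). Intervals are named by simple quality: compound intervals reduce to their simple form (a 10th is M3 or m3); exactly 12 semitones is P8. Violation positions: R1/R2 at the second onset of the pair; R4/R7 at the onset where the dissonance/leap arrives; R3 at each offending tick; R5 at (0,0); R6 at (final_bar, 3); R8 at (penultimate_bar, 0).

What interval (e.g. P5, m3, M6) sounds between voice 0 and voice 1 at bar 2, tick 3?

P5

voice 0=E3 voice 1=B3 -> P5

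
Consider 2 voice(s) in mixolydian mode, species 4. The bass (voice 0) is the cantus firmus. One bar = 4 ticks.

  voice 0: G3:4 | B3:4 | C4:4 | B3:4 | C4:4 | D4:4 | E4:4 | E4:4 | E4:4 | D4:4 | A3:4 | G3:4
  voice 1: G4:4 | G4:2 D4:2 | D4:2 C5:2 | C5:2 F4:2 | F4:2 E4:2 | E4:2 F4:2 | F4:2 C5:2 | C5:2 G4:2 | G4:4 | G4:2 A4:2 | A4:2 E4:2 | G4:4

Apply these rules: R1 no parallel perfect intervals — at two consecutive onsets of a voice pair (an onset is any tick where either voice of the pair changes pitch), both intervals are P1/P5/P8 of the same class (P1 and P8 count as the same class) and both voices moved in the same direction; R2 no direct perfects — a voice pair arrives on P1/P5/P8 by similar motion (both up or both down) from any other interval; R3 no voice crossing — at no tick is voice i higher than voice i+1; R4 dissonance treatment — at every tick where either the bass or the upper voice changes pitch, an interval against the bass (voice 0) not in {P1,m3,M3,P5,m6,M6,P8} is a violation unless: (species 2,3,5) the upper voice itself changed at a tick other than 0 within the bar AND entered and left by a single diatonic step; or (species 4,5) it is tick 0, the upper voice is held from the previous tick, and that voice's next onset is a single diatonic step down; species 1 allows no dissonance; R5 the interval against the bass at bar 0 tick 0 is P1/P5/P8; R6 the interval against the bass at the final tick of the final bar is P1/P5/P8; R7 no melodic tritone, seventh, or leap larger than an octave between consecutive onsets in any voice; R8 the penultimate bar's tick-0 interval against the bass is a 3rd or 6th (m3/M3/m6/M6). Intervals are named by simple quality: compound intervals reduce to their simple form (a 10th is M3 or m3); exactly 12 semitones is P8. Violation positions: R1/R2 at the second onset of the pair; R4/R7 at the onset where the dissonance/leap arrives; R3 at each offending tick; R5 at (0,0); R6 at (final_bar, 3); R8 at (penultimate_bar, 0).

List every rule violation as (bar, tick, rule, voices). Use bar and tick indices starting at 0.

bar 0: v0=G3 v1=G4 downbeat P8
bar 1: v0=B3 v1=G4 downbeat m6
bar 2: v0=C4 v1=D4 downbeat M2
bar 3: v0=B3 v1=C5 downbeat m2
bar 4: v0=C4 v1=F4 downbeat P4
bar 5: v0=D4 v1=E4 downbeat M2
bar 6: v0=E4 v1=F4 downbeat m2
bar 7: v0=E4 v1=C5 downbeat m6
bar 8: v0=E4 v1=G4 downbeat m3
bar 9: v0=D4 v1=G4 downbeat P4
bar 10: v0=A3 v1=A4 downbeat P8
bar 11: v0=G3 v1=G4 downbeat P8
  -> R4 @ bar 2 tick 0 v(0, 1): C4/D4 M2 untreated
  -> R7 @ bar 2 tick 2 v(1,): D4->C5 leap 10st
  -> R4 @ bar 3 tick 0 v(0, 1): B3/C5 m2 untreated
  -> R4 @ bar 3 tick 2 v(0, 1): B3/F4 TT untreated
  -> R4 @ bar 5 tick 0 v(0, 1): D4/E4 M2 untreated
  -> R4 @ bar 6 tick 0 v(0, 1): E4/F4 m2 untreated
  -> R4 @ bar 9 tick 0 v(0, 1): D4/G4 P4 untreated
  -> R8 @ bar 10 tick 0 v(0, 1): penult P8 not 3rd/6th

(2, 0, R4, (0, 1))
(2, 2, R7, (1,))
(3, 0, R4, (0, 1))
(3, 2, R4, (0, 1))
(5, 0, R4, (0, 1))
(6, 0, R4, (0, 1))
(9, 0, R4, (0, 1))
(10, 0, R8, (0, 1))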